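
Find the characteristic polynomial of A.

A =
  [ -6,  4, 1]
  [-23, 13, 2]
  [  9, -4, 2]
x^3 - 9*x^2 + 27*x - 27

Expanding det(x·I − A) (e.g. by cofactor expansion or by noting that A is similar to its Jordan form J, which has the same characteristic polynomial as A) gives
  χ_A(x) = x^3 - 9*x^2 + 27*x - 27
which factors as (x - 3)^3. The eigenvalues (with algebraic multiplicities) are λ = 3 with multiplicity 3.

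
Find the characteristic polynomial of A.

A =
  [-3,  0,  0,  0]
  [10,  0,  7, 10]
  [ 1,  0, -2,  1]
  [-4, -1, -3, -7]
x^4 + 12*x^3 + 54*x^2 + 108*x + 81

Expanding det(x·I − A) (e.g. by cofactor expansion or by noting that A is similar to its Jordan form J, which has the same characteristic polynomial as A) gives
  χ_A(x) = x^4 + 12*x^3 + 54*x^2 + 108*x + 81
which factors as (x + 3)^4. The eigenvalues (with algebraic multiplicities) are λ = -3 with multiplicity 4.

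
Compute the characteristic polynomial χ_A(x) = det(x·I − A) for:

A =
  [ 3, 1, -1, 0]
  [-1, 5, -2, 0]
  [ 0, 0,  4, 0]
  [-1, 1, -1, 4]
x^4 - 16*x^3 + 96*x^2 - 256*x + 256

Expanding det(x·I − A) (e.g. by cofactor expansion or by noting that A is similar to its Jordan form J, which has the same characteristic polynomial as A) gives
  χ_A(x) = x^4 - 16*x^3 + 96*x^2 - 256*x + 256
which factors as (x - 4)^4. The eigenvalues (with algebraic multiplicities) are λ = 4 with multiplicity 4.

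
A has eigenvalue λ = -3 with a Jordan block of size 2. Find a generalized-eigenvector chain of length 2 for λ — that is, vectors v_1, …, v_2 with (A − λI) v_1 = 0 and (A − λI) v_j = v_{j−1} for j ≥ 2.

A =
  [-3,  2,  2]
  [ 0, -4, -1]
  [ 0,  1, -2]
A Jordan chain for λ = -3 of length 2:
v_1 = (2, -1, 1)ᵀ
v_2 = (0, 1, 0)ᵀ

Let N = A − (-3)·I. We want v_2 with N^2 v_2 = 0 but N^1 v_2 ≠ 0; then v_{j-1} := N · v_j for j = 2, …, 2.

Pick v_2 = (0, 1, 0)ᵀ.
Then v_1 = N · v_2 = (2, -1, 1)ᵀ.

Sanity check: (A − (-3)·I) v_1 = (0, 0, 0)ᵀ = 0. ✓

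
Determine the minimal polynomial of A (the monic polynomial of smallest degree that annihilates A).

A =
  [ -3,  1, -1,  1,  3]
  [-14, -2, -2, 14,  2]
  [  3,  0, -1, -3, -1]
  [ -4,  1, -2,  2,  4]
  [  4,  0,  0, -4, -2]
x^4 + 4*x^3 + 4*x^2

The characteristic polynomial is χ_A(x) = x^2*(x + 2)^3, so the eigenvalues are known. The minimal polynomial is
  m_A(x) = Π_λ (x − λ)^{k_λ}
where k_λ is the size of the *largest* Jordan block for λ (equivalently, the smallest k with (A − λI)^k v = 0 for every generalised eigenvector v of λ).

  λ = -2: largest Jordan block has size 2, contributing (x + 2)^2
  λ = 0: largest Jordan block has size 2, contributing (x − 0)^2

So m_A(x) = x^2*(x + 2)^2 = x^4 + 4*x^3 + 4*x^2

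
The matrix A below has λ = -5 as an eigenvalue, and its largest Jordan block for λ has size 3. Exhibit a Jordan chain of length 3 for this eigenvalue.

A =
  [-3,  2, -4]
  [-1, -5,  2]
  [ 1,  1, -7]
A Jordan chain for λ = -5 of length 3:
v_1 = (-2, 0, -1)ᵀ
v_2 = (2, -1, 1)ᵀ
v_3 = (1, 0, 0)ᵀ

Let N = A − (-5)·I. We want v_3 with N^3 v_3 = 0 but N^2 v_3 ≠ 0; then v_{j-1} := N · v_j for j = 3, …, 2.

Pick v_3 = (1, 0, 0)ᵀ.
Then v_2 = N · v_3 = (2, -1, 1)ᵀ.
Then v_1 = N · v_2 = (-2, 0, -1)ᵀ.

Sanity check: (A − (-5)·I) v_1 = (0, 0, 0)ᵀ = 0. ✓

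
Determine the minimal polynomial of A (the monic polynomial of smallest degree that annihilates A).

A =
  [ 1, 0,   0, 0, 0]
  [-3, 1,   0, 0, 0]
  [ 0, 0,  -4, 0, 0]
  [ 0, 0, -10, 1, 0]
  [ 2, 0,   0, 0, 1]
x^3 + 2*x^2 - 7*x + 4

The characteristic polynomial is χ_A(x) = (x - 1)^4*(x + 4), so the eigenvalues are known. The minimal polynomial is
  m_A(x) = Π_λ (x − λ)^{k_λ}
where k_λ is the size of the *largest* Jordan block for λ (equivalently, the smallest k with (A − λI)^k v = 0 for every generalised eigenvector v of λ).

  λ = -4: largest Jordan block has size 1, contributing (x + 4)
  λ = 1: largest Jordan block has size 2, contributing (x − 1)^2

So m_A(x) = (x - 1)^2*(x + 4) = x^3 + 2*x^2 - 7*x + 4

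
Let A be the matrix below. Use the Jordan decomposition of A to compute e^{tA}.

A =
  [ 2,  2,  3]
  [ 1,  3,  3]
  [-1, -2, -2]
e^{tA} =
  [t*exp(t) + exp(t), 2*t*exp(t), 3*t*exp(t)]
  [t*exp(t), 2*t*exp(t) + exp(t), 3*t*exp(t)]
  [-t*exp(t), -2*t*exp(t), -3*t*exp(t) + exp(t)]

Strategy: write A = P · J · P⁻¹ where J is a Jordan canonical form, so e^{tA} = P · e^{tJ} · P⁻¹, and e^{tJ} can be computed block-by-block.

A has Jordan form
J =
  [1, 1, 0]
  [0, 1, 0]
  [0, 0, 1]
(up to reordering of blocks).

Per-block formulas:
  For a 2×2 Jordan block J_2(1): exp(t · J_2(1)) = e^(1t)·(I + t·N), where N is the 2×2 nilpotent shift.
  For a 1×1 block at λ = 1: exp(t · [1]) = [e^(1t)].

After assembling e^{tJ} and conjugating by P, we get:

e^{tA} =
  [t*exp(t) + exp(t), 2*t*exp(t), 3*t*exp(t)]
  [t*exp(t), 2*t*exp(t) + exp(t), 3*t*exp(t)]
  [-t*exp(t), -2*t*exp(t), -3*t*exp(t) + exp(t)]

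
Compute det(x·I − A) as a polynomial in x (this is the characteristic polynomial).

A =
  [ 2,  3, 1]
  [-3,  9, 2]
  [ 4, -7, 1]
x^3 - 12*x^2 + 48*x - 64

Expanding det(x·I − A) (e.g. by cofactor expansion or by noting that A is similar to its Jordan form J, which has the same characteristic polynomial as A) gives
  χ_A(x) = x^3 - 12*x^2 + 48*x - 64
which factors as (x - 4)^3. The eigenvalues (with algebraic multiplicities) are λ = 4 with multiplicity 3.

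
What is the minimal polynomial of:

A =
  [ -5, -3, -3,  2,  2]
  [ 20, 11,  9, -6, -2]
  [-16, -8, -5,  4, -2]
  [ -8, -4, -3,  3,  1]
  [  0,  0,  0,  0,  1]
x^3 - 3*x^2 + 3*x - 1

The characteristic polynomial is χ_A(x) = (x - 1)^5, so the eigenvalues are known. The minimal polynomial is
  m_A(x) = Π_λ (x − λ)^{k_λ}
where k_λ is the size of the *largest* Jordan block for λ (equivalently, the smallest k with (A − λI)^k v = 0 for every generalised eigenvector v of λ).

  λ = 1: largest Jordan block has size 3, contributing (x − 1)^3

So m_A(x) = (x - 1)^3 = x^3 - 3*x^2 + 3*x - 1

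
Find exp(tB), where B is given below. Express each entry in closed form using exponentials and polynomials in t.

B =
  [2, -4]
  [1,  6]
e^{tB} =
  [-2*t*exp(4*t) + exp(4*t), -4*t*exp(4*t)]
  [t*exp(4*t), 2*t*exp(4*t) + exp(4*t)]

Strategy: write B = P · J · P⁻¹ where J is a Jordan canonical form, so e^{tB} = P · e^{tJ} · P⁻¹, and e^{tJ} can be computed block-by-block.

B has Jordan form
J =
  [4, 1]
  [0, 4]
(up to reordering of blocks).

Per-block formulas:
  For a 2×2 Jordan block J_2(4): exp(t · J_2(4)) = e^(4t)·(I + t·N), where N is the 2×2 nilpotent shift.

After assembling e^{tJ} and conjugating by P, we get:

e^{tB} =
  [-2*t*exp(4*t) + exp(4*t), -4*t*exp(4*t)]
  [t*exp(4*t), 2*t*exp(4*t) + exp(4*t)]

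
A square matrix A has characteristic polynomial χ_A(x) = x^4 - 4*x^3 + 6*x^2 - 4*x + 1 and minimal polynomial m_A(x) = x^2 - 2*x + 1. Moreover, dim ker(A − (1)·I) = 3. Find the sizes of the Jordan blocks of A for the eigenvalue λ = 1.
Block sizes for λ = 1: [2, 1, 1]

Step 1 — from the characteristic polynomial, algebraic multiplicity of λ = 1 is 4. From dim ker(A − (1)·I) = 3, there are exactly 3 Jordan blocks for λ = 1.
Step 2 — from the minimal polynomial, the factor (x − 1)^2 tells us the largest block for λ = 1 has size 2.
Step 3 — with total size 4, 3 blocks, and largest block 2, the block sizes (in nonincreasing order) are [2, 1, 1].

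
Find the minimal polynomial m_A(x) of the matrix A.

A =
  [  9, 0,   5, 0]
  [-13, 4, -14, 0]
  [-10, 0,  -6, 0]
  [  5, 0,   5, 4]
x^3 - 7*x^2 + 8*x + 16

The characteristic polynomial is χ_A(x) = (x - 4)^3*(x + 1), so the eigenvalues are known. The minimal polynomial is
  m_A(x) = Π_λ (x − λ)^{k_λ}
where k_λ is the size of the *largest* Jordan block for λ (equivalently, the smallest k with (A − λI)^k v = 0 for every generalised eigenvector v of λ).

  λ = -1: largest Jordan block has size 1, contributing (x + 1)
  λ = 4: largest Jordan block has size 2, contributing (x − 4)^2

So m_A(x) = (x - 4)^2*(x + 1) = x^3 - 7*x^2 + 8*x + 16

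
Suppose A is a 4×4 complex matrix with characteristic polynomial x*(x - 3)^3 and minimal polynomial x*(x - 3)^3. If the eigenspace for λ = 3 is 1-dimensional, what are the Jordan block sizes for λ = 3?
Block sizes for λ = 3: [3]

Step 1 — from the characteristic polynomial, algebraic multiplicity of λ = 3 is 3. From dim ker(A − (3)·I) = 1, there are exactly 1 Jordan blocks for λ = 3.
Step 2 — from the minimal polynomial, the factor (x − 3)^3 tells us the largest block for λ = 3 has size 3.
Step 3 — with total size 3, 1 blocks, and largest block 3, the block sizes (in nonincreasing order) are [3].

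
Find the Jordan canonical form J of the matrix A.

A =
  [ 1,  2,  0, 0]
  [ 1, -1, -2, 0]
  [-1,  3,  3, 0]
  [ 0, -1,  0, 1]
J_3(1) ⊕ J_1(1)

The characteristic polynomial is
  det(x·I − A) = x^4 - 4*x^3 + 6*x^2 - 4*x + 1 = (x - 1)^4

Eigenvalues and multiplicities (the geometric multiplicity of λ is n − rank(A − λI), which equals the number of Jordan blocks for λ):
  λ = 1: algebraic multiplicity = 4, geometric multiplicity = 2

Determining the block sizes for each eigenvalue:
  λ = 1: with am = 4 and gm = 2, the partition is not yet determined (e.g. several partitions of 4 into 2 parts exist). Let N = A − (1)·I. Computing rank(N^1) = 2, rank(N^2) = 1, rank(N^3) = 0; the number of blocks of size ≥ j is rank(N^{j−1}) − rank(N^j), giving [2, 1, 1]. So we have 1 block(s) of size 3, 1 block(s) of size 1 → block sizes [3, 1]

Assembling the blocks gives a Jordan form
J =
  [1, 1, 0, 0]
  [0, 1, 1, 0]
  [0, 0, 1, 0]
  [0, 0, 0, 1]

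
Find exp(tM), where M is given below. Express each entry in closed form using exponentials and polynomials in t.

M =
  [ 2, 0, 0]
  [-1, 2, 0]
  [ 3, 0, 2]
e^{tM} =
  [exp(2*t), 0, 0]
  [-t*exp(2*t), exp(2*t), 0]
  [3*t*exp(2*t), 0, exp(2*t)]

Strategy: write M = P · J · P⁻¹ where J is a Jordan canonical form, so e^{tM} = P · e^{tJ} · P⁻¹, and e^{tJ} can be computed block-by-block.

M has Jordan form
J =
  [2, 1, 0]
  [0, 2, 0]
  [0, 0, 2]
(up to reordering of blocks).

Per-block formulas:
  For a 1×1 block at λ = 2: exp(t · [2]) = [e^(2t)].
  For a 2×2 Jordan block J_2(2): exp(t · J_2(2)) = e^(2t)·(I + t·N), where N is the 2×2 nilpotent shift.

After assembling e^{tJ} and conjugating by P, we get:

e^{tM} =
  [exp(2*t), 0, 0]
  [-t*exp(2*t), exp(2*t), 0]
  [3*t*exp(2*t), 0, exp(2*t)]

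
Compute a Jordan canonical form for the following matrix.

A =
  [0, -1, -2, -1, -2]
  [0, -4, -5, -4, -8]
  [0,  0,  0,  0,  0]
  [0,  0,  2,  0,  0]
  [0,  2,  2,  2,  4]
J_3(0) ⊕ J_1(0) ⊕ J_1(0)

The characteristic polynomial is
  det(x·I − A) = x^5

Eigenvalues and multiplicities (the geometric multiplicity of λ is n − rank(A − λI), which equals the number of Jordan blocks for λ):
  λ = 0: algebraic multiplicity = 5, geometric multiplicity = 3

Determining the block sizes for each eigenvalue:
  λ = 0: with am = 5 and gm = 3, the partition is not yet determined (e.g. several partitions of 5 into 3 parts exist). Let N = A − (0)·I. Computing rank(N^1) = 2, rank(N^2) = 1, rank(N^3) = 0; the number of blocks of size ≥ j is rank(N^{j−1}) − rank(N^j), giving [3, 1, 1]. So we have 1 block(s) of size 3, 2 block(s) of size 1 → block sizes [3, 1, 1]

Assembling the blocks gives a Jordan form
J =
  [0, 1, 0, 0, 0]
  [0, 0, 1, 0, 0]
  [0, 0, 0, 0, 0]
  [0, 0, 0, 0, 0]
  [0, 0, 0, 0, 0]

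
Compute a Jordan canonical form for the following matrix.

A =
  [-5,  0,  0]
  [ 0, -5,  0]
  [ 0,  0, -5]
J_1(-5) ⊕ J_1(-5) ⊕ J_1(-5)

The characteristic polynomial is
  det(x·I − A) = x^3 + 15*x^2 + 75*x + 125 = (x + 5)^3

Eigenvalues and multiplicities (the geometric multiplicity of λ is n − rank(A − λI), which equals the number of Jordan blocks for λ):
  λ = -5: algebraic multiplicity = 3, geometric multiplicity = 3

Determining the block sizes for each eigenvalue:
  λ = -5: gm = am = 3, so every block has size 1 → block sizes [1, 1, 1]

Assembling the blocks gives a Jordan form
J =
  [-5,  0,  0]
  [ 0, -5,  0]
  [ 0,  0, -5]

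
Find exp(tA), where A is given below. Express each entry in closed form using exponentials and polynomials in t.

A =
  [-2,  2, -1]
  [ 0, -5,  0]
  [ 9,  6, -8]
e^{tA} =
  [3*t*exp(-5*t) + exp(-5*t), 2*t*exp(-5*t), -t*exp(-5*t)]
  [0, exp(-5*t), 0]
  [9*t*exp(-5*t), 6*t*exp(-5*t), -3*t*exp(-5*t) + exp(-5*t)]

Strategy: write A = P · J · P⁻¹ where J is a Jordan canonical form, so e^{tA} = P · e^{tJ} · P⁻¹, and e^{tJ} can be computed block-by-block.

A has Jordan form
J =
  [-5,  1,  0]
  [ 0, -5,  0]
  [ 0,  0, -5]
(up to reordering of blocks).

Per-block formulas:
  For a 1×1 block at λ = -5: exp(t · [-5]) = [e^(-5t)].
  For a 2×2 Jordan block J_2(-5): exp(t · J_2(-5)) = e^(-5t)·(I + t·N), where N is the 2×2 nilpotent shift.

After assembling e^{tJ} and conjugating by P, we get:

e^{tA} =
  [3*t*exp(-5*t) + exp(-5*t), 2*t*exp(-5*t), -t*exp(-5*t)]
  [0, exp(-5*t), 0]
  [9*t*exp(-5*t), 6*t*exp(-5*t), -3*t*exp(-5*t) + exp(-5*t)]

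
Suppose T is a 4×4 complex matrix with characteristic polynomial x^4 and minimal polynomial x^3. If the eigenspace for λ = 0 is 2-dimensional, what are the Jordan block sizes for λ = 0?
Block sizes for λ = 0: [3, 1]

Step 1 — from the characteristic polynomial, algebraic multiplicity of λ = 0 is 4. From dim ker(T − (0)·I) = 2, there are exactly 2 Jordan blocks for λ = 0.
Step 2 — from the minimal polynomial, the factor (x − 0)^3 tells us the largest block for λ = 0 has size 3.
Step 3 — with total size 4, 2 blocks, and largest block 3, the block sizes (in nonincreasing order) are [3, 1].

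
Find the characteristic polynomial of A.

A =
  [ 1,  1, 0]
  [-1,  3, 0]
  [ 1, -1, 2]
x^3 - 6*x^2 + 12*x - 8

Expanding det(x·I − A) (e.g. by cofactor expansion or by noting that A is similar to its Jordan form J, which has the same characteristic polynomial as A) gives
  χ_A(x) = x^3 - 6*x^2 + 12*x - 8
which factors as (x - 2)^3. The eigenvalues (with algebraic multiplicities) are λ = 2 with multiplicity 3.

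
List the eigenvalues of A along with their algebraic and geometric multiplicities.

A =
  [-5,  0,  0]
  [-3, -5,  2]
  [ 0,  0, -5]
λ = -5: alg = 3, geom = 2

Step 1 — factor the characteristic polynomial to read off the algebraic multiplicities:
  χ_A(x) = (x + 5)^3

Step 2 — compute geometric multiplicities via the rank-nullity identity g(λ) = n − rank(A − λI):
  rank(A − (-5)·I) = 1, so dim ker(A − (-5)·I) = n − 1 = 2

Summary:
  λ = -5: algebraic multiplicity = 3, geometric multiplicity = 2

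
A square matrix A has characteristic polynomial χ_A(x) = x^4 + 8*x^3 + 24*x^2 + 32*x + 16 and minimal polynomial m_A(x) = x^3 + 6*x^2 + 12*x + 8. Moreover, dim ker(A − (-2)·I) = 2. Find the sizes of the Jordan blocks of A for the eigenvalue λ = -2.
Block sizes for λ = -2: [3, 1]

Step 1 — from the characteristic polynomial, algebraic multiplicity of λ = -2 is 4. From dim ker(A − (-2)·I) = 2, there are exactly 2 Jordan blocks for λ = -2.
Step 2 — from the minimal polynomial, the factor (x + 2)^3 tells us the largest block for λ = -2 has size 3.
Step 3 — with total size 4, 2 blocks, and largest block 3, the block sizes (in nonincreasing order) are [3, 1].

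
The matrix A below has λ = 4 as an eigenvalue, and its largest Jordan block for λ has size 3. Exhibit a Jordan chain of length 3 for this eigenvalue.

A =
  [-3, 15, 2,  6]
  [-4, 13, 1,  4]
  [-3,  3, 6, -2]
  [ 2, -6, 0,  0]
A Jordan chain for λ = 4 of length 3:
v_1 = (-5, -3, -1, 2)ᵀ
v_2 = (-7, -4, -3, 2)ᵀ
v_3 = (1, 0, 0, 0)ᵀ

Let N = A − (4)·I. We want v_3 with N^3 v_3 = 0 but N^2 v_3 ≠ 0; then v_{j-1} := N · v_j for j = 3, …, 2.

Pick v_3 = (1, 0, 0, 0)ᵀ.
Then v_2 = N · v_3 = (-7, -4, -3, 2)ᵀ.
Then v_1 = N · v_2 = (-5, -3, -1, 2)ᵀ.

Sanity check: (A − (4)·I) v_1 = (0, 0, 0, 0)ᵀ = 0. ✓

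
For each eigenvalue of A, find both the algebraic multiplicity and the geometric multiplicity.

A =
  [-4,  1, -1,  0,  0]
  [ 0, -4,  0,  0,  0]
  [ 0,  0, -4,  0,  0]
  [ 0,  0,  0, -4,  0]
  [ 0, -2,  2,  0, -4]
λ = -4: alg = 5, geom = 4

Step 1 — factor the characteristic polynomial to read off the algebraic multiplicities:
  χ_A(x) = (x + 4)^5

Step 2 — compute geometric multiplicities via the rank-nullity identity g(λ) = n − rank(A − λI):
  rank(A − (-4)·I) = 1, so dim ker(A − (-4)·I) = n − 1 = 4

Summary:
  λ = -4: algebraic multiplicity = 5, geometric multiplicity = 4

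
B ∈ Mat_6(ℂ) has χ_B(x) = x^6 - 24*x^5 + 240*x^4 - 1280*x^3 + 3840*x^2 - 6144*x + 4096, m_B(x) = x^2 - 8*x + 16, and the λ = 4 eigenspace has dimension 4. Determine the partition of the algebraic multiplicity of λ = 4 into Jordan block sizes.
Block sizes for λ = 4: [2, 2, 1, 1]

Step 1 — from the characteristic polynomial, algebraic multiplicity of λ = 4 is 6. From dim ker(B − (4)·I) = 4, there are exactly 4 Jordan blocks for λ = 4.
Step 2 — from the minimal polynomial, the factor (x − 4)^2 tells us the largest block for λ = 4 has size 2.
Step 3 — with total size 6, 4 blocks, and largest block 2, the block sizes (in nonincreasing order) are [2, 2, 1, 1].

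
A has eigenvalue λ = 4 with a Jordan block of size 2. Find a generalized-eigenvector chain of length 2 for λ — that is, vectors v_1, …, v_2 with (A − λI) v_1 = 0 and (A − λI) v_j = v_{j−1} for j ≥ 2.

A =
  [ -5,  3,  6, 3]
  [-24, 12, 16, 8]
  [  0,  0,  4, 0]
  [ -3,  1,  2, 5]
A Jordan chain for λ = 4 of length 2:
v_1 = (-9, -24, 0, -3)ᵀ
v_2 = (1, 0, 0, 0)ᵀ

Let N = A − (4)·I. We want v_2 with N^2 v_2 = 0 but N^1 v_2 ≠ 0; then v_{j-1} := N · v_j for j = 2, …, 2.

Pick v_2 = (1, 0, 0, 0)ᵀ.
Then v_1 = N · v_2 = (-9, -24, 0, -3)ᵀ.

Sanity check: (A − (4)·I) v_1 = (0, 0, 0, 0)ᵀ = 0. ✓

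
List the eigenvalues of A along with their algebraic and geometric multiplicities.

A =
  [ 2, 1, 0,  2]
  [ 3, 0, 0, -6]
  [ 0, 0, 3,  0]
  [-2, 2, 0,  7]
λ = 3: alg = 4, geom = 3

Step 1 — factor the characteristic polynomial to read off the algebraic multiplicities:
  χ_A(x) = (x - 3)^4

Step 2 — compute geometric multiplicities via the rank-nullity identity g(λ) = n − rank(A − λI):
  rank(A − (3)·I) = 1, so dim ker(A − (3)·I) = n − 1 = 3

Summary:
  λ = 3: algebraic multiplicity = 4, geometric multiplicity = 3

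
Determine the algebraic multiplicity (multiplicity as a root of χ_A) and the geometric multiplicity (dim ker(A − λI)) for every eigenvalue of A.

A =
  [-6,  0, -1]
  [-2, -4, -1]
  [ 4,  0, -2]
λ = -4: alg = 3, geom = 2

Step 1 — factor the characteristic polynomial to read off the algebraic multiplicities:
  χ_A(x) = (x + 4)^3

Step 2 — compute geometric multiplicities via the rank-nullity identity g(λ) = n − rank(A − λI):
  rank(A − (-4)·I) = 1, so dim ker(A − (-4)·I) = n − 1 = 2

Summary:
  λ = -4: algebraic multiplicity = 3, geometric multiplicity = 2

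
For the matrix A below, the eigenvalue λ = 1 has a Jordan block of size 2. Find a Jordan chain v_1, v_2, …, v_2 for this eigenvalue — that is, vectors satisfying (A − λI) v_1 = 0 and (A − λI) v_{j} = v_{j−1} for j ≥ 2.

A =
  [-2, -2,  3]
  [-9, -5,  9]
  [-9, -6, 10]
A Jordan chain for λ = 1 of length 2:
v_1 = (-3, -9, -9)ᵀ
v_2 = (1, 0, 0)ᵀ

Let N = A − (1)·I. We want v_2 with N^2 v_2 = 0 but N^1 v_2 ≠ 0; then v_{j-1} := N · v_j for j = 2, …, 2.

Pick v_2 = (1, 0, 0)ᵀ.
Then v_1 = N · v_2 = (-3, -9, -9)ᵀ.

Sanity check: (A − (1)·I) v_1 = (0, 0, 0)ᵀ = 0. ✓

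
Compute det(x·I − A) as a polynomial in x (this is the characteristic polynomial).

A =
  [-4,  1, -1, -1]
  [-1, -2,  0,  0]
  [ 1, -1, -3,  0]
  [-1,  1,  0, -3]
x^4 + 12*x^3 + 54*x^2 + 108*x + 81

Expanding det(x·I − A) (e.g. by cofactor expansion or by noting that A is similar to its Jordan form J, which has the same characteristic polynomial as A) gives
  χ_A(x) = x^4 + 12*x^3 + 54*x^2 + 108*x + 81
which factors as (x + 3)^4. The eigenvalues (with algebraic multiplicities) are λ = -3 with multiplicity 4.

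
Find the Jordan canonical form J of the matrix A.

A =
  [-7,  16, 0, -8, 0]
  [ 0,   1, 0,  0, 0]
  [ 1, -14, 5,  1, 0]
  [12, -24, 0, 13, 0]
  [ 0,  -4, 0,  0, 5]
J_1(1) ⊕ J_1(1) ⊕ J_2(5) ⊕ J_1(5)

The characteristic polynomial is
  det(x·I − A) = x^5 - 17*x^4 + 106*x^3 - 290*x^2 + 325*x - 125 = (x - 5)^3*(x - 1)^2

Eigenvalues and multiplicities (the geometric multiplicity of λ is n − rank(A − λI), which equals the number of Jordan blocks for λ):
  λ = 1: algebraic multiplicity = 2, geometric multiplicity = 2
  λ = 5: algebraic multiplicity = 3, geometric multiplicity = 2

Determining the block sizes for each eigenvalue:
  λ = 1: gm = am = 2, so every block has size 1 → block sizes [1, 1]
  λ = 5: 2 blocks summing to 3 forces exactly one block of size 2 and the rest size 1 → block sizes [2, 1]

Assembling the blocks gives a Jordan form
J =
  [1, 0, 0, 0, 0]
  [0, 1, 0, 0, 0]
  [0, 0, 5, 1, 0]
  [0, 0, 0, 5, 0]
  [0, 0, 0, 0, 5]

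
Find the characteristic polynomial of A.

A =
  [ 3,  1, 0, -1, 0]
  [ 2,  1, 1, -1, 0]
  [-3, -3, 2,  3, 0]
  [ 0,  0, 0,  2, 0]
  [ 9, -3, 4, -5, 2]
x^5 - 10*x^4 + 40*x^3 - 80*x^2 + 80*x - 32

Expanding det(x·I − A) (e.g. by cofactor expansion or by noting that A is similar to its Jordan form J, which has the same characteristic polynomial as A) gives
  χ_A(x) = x^5 - 10*x^4 + 40*x^3 - 80*x^2 + 80*x - 32
which factors as (x - 2)^5. The eigenvalues (with algebraic multiplicities) are λ = 2 with multiplicity 5.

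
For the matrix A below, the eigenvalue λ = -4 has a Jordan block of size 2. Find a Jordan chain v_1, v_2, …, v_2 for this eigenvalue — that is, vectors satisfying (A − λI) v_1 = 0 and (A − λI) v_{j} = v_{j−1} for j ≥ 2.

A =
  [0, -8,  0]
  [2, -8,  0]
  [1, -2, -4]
A Jordan chain for λ = -4 of length 2:
v_1 = (4, 2, 1)ᵀ
v_2 = (1, 0, 0)ᵀ

Let N = A − (-4)·I. We want v_2 with N^2 v_2 = 0 but N^1 v_2 ≠ 0; then v_{j-1} := N · v_j for j = 2, …, 2.

Pick v_2 = (1, 0, 0)ᵀ.
Then v_1 = N · v_2 = (4, 2, 1)ᵀ.

Sanity check: (A − (-4)·I) v_1 = (0, 0, 0)ᵀ = 0. ✓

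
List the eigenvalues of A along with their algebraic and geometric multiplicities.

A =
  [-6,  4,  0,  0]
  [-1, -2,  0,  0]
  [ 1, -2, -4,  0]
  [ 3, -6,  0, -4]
λ = -4: alg = 4, geom = 3

Step 1 — factor the characteristic polynomial to read off the algebraic multiplicities:
  χ_A(x) = (x + 4)^4

Step 2 — compute geometric multiplicities via the rank-nullity identity g(λ) = n − rank(A − λI):
  rank(A − (-4)·I) = 1, so dim ker(A − (-4)·I) = n − 1 = 3

Summary:
  λ = -4: algebraic multiplicity = 4, geometric multiplicity = 3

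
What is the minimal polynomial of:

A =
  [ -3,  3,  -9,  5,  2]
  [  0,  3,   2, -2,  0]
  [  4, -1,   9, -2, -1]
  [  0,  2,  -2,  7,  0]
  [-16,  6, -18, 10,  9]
x^3 - 15*x^2 + 75*x - 125

The characteristic polynomial is χ_A(x) = (x - 5)^5, so the eigenvalues are known. The minimal polynomial is
  m_A(x) = Π_λ (x − λ)^{k_λ}
where k_λ is the size of the *largest* Jordan block for λ (equivalently, the smallest k with (A − λI)^k v = 0 for every generalised eigenvector v of λ).

  λ = 5: largest Jordan block has size 3, contributing (x − 5)^3

So m_A(x) = (x - 5)^3 = x^3 - 15*x^2 + 75*x - 125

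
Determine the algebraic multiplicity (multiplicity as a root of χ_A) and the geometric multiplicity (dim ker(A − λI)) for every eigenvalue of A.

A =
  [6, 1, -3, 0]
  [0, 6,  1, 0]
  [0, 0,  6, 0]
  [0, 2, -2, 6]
λ = 6: alg = 4, geom = 2

Step 1 — factor the characteristic polynomial to read off the algebraic multiplicities:
  χ_A(x) = (x - 6)^4

Step 2 — compute geometric multiplicities via the rank-nullity identity g(λ) = n − rank(A − λI):
  rank(A − (6)·I) = 2, so dim ker(A − (6)·I) = n − 2 = 2

Summary:
  λ = 6: algebraic multiplicity = 4, geometric multiplicity = 2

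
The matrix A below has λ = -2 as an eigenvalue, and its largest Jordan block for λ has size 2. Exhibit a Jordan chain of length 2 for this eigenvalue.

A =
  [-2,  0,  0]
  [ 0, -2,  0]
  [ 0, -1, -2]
A Jordan chain for λ = -2 of length 2:
v_1 = (0, 0, -1)ᵀ
v_2 = (0, 1, 0)ᵀ

Let N = A − (-2)·I. We want v_2 with N^2 v_2 = 0 but N^1 v_2 ≠ 0; then v_{j-1} := N · v_j for j = 2, …, 2.

Pick v_2 = (0, 1, 0)ᵀ.
Then v_1 = N · v_2 = (0, 0, -1)ᵀ.

Sanity check: (A − (-2)·I) v_1 = (0, 0, 0)ᵀ = 0. ✓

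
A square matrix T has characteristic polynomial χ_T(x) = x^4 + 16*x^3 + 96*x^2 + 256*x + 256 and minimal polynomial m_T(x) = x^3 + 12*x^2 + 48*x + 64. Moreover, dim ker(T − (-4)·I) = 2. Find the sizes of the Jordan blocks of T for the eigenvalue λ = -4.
Block sizes for λ = -4: [3, 1]

Step 1 — from the characteristic polynomial, algebraic multiplicity of λ = -4 is 4. From dim ker(T − (-4)·I) = 2, there are exactly 2 Jordan blocks for λ = -4.
Step 2 — from the minimal polynomial, the factor (x + 4)^3 tells us the largest block for λ = -4 has size 3.
Step 3 — with total size 4, 2 blocks, and largest block 3, the block sizes (in nonincreasing order) are [3, 1].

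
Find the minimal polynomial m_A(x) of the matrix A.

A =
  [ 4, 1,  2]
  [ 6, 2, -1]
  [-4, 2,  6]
x^3 - 12*x^2 + 48*x - 64

The characteristic polynomial is χ_A(x) = (x - 4)^3, so the eigenvalues are known. The minimal polynomial is
  m_A(x) = Π_λ (x − λ)^{k_λ}
where k_λ is the size of the *largest* Jordan block for λ (equivalently, the smallest k with (A − λI)^k v = 0 for every generalised eigenvector v of λ).

  λ = 4: largest Jordan block has size 3, contributing (x − 4)^3

So m_A(x) = (x - 4)^3 = x^3 - 12*x^2 + 48*x - 64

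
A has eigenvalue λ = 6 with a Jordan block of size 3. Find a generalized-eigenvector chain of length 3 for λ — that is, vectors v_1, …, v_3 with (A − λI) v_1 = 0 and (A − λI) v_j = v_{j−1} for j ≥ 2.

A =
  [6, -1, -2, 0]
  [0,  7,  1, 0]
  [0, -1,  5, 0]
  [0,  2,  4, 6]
A Jordan chain for λ = 6 of length 3:
v_1 = (1, 0, 0, -2)ᵀ
v_2 = (-1, 1, -1, 2)ᵀ
v_3 = (0, 1, 0, 0)ᵀ

Let N = A − (6)·I. We want v_3 with N^3 v_3 = 0 but N^2 v_3 ≠ 0; then v_{j-1} := N · v_j for j = 3, …, 2.

Pick v_3 = (0, 1, 0, 0)ᵀ.
Then v_2 = N · v_3 = (-1, 1, -1, 2)ᵀ.
Then v_1 = N · v_2 = (1, 0, 0, -2)ᵀ.

Sanity check: (A − (6)·I) v_1 = (0, 0, 0, 0)ᵀ = 0. ✓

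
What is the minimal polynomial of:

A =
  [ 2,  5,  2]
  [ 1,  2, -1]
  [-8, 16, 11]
x^3 - 15*x^2 + 75*x - 125

The characteristic polynomial is χ_A(x) = (x - 5)^3, so the eigenvalues are known. The minimal polynomial is
  m_A(x) = Π_λ (x − λ)^{k_λ}
where k_λ is the size of the *largest* Jordan block for λ (equivalently, the smallest k with (A − λI)^k v = 0 for every generalised eigenvector v of λ).

  λ = 5: largest Jordan block has size 3, contributing (x − 5)^3

So m_A(x) = (x - 5)^3 = x^3 - 15*x^2 + 75*x - 125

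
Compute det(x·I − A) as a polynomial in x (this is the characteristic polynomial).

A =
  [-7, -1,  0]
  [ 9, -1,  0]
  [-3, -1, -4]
x^3 + 12*x^2 + 48*x + 64

Expanding det(x·I − A) (e.g. by cofactor expansion or by noting that A is similar to its Jordan form J, which has the same characteristic polynomial as A) gives
  χ_A(x) = x^3 + 12*x^2 + 48*x + 64
which factors as (x + 4)^3. The eigenvalues (with algebraic multiplicities) are λ = -4 with multiplicity 3.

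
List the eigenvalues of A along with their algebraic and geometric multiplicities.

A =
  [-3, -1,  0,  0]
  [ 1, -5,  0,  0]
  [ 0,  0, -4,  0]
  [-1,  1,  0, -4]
λ = -4: alg = 4, geom = 3

Step 1 — factor the characteristic polynomial to read off the algebraic multiplicities:
  χ_A(x) = (x + 4)^4

Step 2 — compute geometric multiplicities via the rank-nullity identity g(λ) = n − rank(A − λI):
  rank(A − (-4)·I) = 1, so dim ker(A − (-4)·I) = n − 1 = 3

Summary:
  λ = -4: algebraic multiplicity = 4, geometric multiplicity = 3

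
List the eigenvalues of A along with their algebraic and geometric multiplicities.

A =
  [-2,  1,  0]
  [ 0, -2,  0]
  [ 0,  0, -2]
λ = -2: alg = 3, geom = 2

Step 1 — factor the characteristic polynomial to read off the algebraic multiplicities:
  χ_A(x) = (x + 2)^3

Step 2 — compute geometric multiplicities via the rank-nullity identity g(λ) = n − rank(A − λI):
  rank(A − (-2)·I) = 1, so dim ker(A − (-2)·I) = n − 1 = 2

Summary:
  λ = -2: algebraic multiplicity = 3, geometric multiplicity = 2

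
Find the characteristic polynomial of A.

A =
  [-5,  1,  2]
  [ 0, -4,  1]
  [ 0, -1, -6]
x^3 + 15*x^2 + 75*x + 125

Expanding det(x·I − A) (e.g. by cofactor expansion or by noting that A is similar to its Jordan form J, which has the same characteristic polynomial as A) gives
  χ_A(x) = x^3 + 15*x^2 + 75*x + 125
which factors as (x + 5)^3. The eigenvalues (with algebraic multiplicities) are λ = -5 with multiplicity 3.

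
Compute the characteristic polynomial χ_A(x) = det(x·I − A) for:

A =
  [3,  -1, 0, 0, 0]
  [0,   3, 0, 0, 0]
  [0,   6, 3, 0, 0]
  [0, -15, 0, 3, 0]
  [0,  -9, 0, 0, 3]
x^5 - 15*x^4 + 90*x^3 - 270*x^2 + 405*x - 243

Expanding det(x·I − A) (e.g. by cofactor expansion or by noting that A is similar to its Jordan form J, which has the same characteristic polynomial as A) gives
  χ_A(x) = x^5 - 15*x^4 + 90*x^3 - 270*x^2 + 405*x - 243
which factors as (x - 3)^5. The eigenvalues (with algebraic multiplicities) are λ = 3 with multiplicity 5.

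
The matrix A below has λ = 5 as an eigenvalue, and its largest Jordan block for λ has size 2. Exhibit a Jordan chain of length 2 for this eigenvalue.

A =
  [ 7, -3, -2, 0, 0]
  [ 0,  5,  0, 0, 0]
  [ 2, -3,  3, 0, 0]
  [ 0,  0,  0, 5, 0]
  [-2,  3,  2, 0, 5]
A Jordan chain for λ = 5 of length 2:
v_1 = (2, 0, 2, 0, -2)ᵀ
v_2 = (1, 0, 0, 0, 0)ᵀ

Let N = A − (5)·I. We want v_2 with N^2 v_2 = 0 but N^1 v_2 ≠ 0; then v_{j-1} := N · v_j for j = 2, …, 2.

Pick v_2 = (1, 0, 0, 0, 0)ᵀ.
Then v_1 = N · v_2 = (2, 0, 2, 0, -2)ᵀ.

Sanity check: (A − (5)·I) v_1 = (0, 0, 0, 0, 0)ᵀ = 0. ✓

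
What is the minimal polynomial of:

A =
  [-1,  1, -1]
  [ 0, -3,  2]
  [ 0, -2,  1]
x^2 + 2*x + 1

The characteristic polynomial is χ_A(x) = (x + 1)^3, so the eigenvalues are known. The minimal polynomial is
  m_A(x) = Π_λ (x − λ)^{k_λ}
where k_λ is the size of the *largest* Jordan block for λ (equivalently, the smallest k with (A − λI)^k v = 0 for every generalised eigenvector v of λ).

  λ = -1: largest Jordan block has size 2, contributing (x + 1)^2

So m_A(x) = (x + 1)^2 = x^2 + 2*x + 1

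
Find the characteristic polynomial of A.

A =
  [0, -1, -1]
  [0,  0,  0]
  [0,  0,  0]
x^3

Expanding det(x·I − A) (e.g. by cofactor expansion or by noting that A is similar to its Jordan form J, which has the same characteristic polynomial as A) gives
  χ_A(x) = x^3
which factors as x^3. The eigenvalues (with algebraic multiplicities) are λ = 0 with multiplicity 3.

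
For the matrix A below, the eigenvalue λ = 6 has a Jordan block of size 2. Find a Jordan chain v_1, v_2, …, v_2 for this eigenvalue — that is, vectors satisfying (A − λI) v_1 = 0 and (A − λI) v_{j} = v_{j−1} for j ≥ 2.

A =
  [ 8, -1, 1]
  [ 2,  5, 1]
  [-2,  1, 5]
A Jordan chain for λ = 6 of length 2:
v_1 = (2, 2, -2)ᵀ
v_2 = (1, 0, 0)ᵀ

Let N = A − (6)·I. We want v_2 with N^2 v_2 = 0 but N^1 v_2 ≠ 0; then v_{j-1} := N · v_j for j = 2, …, 2.

Pick v_2 = (1, 0, 0)ᵀ.
Then v_1 = N · v_2 = (2, 2, -2)ᵀ.

Sanity check: (A − (6)·I) v_1 = (0, 0, 0)ᵀ = 0. ✓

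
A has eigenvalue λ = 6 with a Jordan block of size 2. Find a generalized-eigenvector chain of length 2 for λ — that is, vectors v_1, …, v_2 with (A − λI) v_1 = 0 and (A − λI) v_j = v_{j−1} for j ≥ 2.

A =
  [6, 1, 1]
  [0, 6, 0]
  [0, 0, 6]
A Jordan chain for λ = 6 of length 2:
v_1 = (1, 0, 0)ᵀ
v_2 = (0, 1, 0)ᵀ

Let N = A − (6)·I. We want v_2 with N^2 v_2 = 0 but N^1 v_2 ≠ 0; then v_{j-1} := N · v_j for j = 2, …, 2.

Pick v_2 = (0, 1, 0)ᵀ.
Then v_1 = N · v_2 = (1, 0, 0)ᵀ.

Sanity check: (A − (6)·I) v_1 = (0, 0, 0)ᵀ = 0. ✓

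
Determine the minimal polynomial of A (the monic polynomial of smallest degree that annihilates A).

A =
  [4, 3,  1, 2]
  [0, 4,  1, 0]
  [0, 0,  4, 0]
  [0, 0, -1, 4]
x^3 - 12*x^2 + 48*x - 64

The characteristic polynomial is χ_A(x) = (x - 4)^4, so the eigenvalues are known. The minimal polynomial is
  m_A(x) = Π_λ (x − λ)^{k_λ}
where k_λ is the size of the *largest* Jordan block for λ (equivalently, the smallest k with (A − λI)^k v = 0 for every generalised eigenvector v of λ).

  λ = 4: largest Jordan block has size 3, contributing (x − 4)^3

So m_A(x) = (x - 4)^3 = x^3 - 12*x^2 + 48*x - 64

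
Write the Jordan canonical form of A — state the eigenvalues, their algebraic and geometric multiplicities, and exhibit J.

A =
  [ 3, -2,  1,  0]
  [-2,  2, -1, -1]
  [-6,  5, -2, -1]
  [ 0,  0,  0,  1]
J_3(1) ⊕ J_1(1)

The characteristic polynomial is
  det(x·I − A) = x^4 - 4*x^3 + 6*x^2 - 4*x + 1 = (x - 1)^4

Eigenvalues and multiplicities (the geometric multiplicity of λ is n − rank(A − λI), which equals the number of Jordan blocks for λ):
  λ = 1: algebraic multiplicity = 4, geometric multiplicity = 2

Determining the block sizes for each eigenvalue:
  λ = 1: with am = 4 and gm = 2, the partition is not yet determined (e.g. several partitions of 4 into 2 parts exist). Let N = A − (1)·I. Computing rank(N^1) = 2, rank(N^2) = 1, rank(N^3) = 0; the number of blocks of size ≥ j is rank(N^{j−1}) − rank(N^j), giving [2, 1, 1]. So we have 1 block(s) of size 3, 1 block(s) of size 1 → block sizes [3, 1]

Assembling the blocks gives a Jordan form
J =
  [1, 1, 0, 0]
  [0, 1, 1, 0]
  [0, 0, 1, 0]
  [0, 0, 0, 1]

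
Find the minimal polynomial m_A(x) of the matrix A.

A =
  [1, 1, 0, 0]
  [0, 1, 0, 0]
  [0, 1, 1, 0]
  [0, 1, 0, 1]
x^2 - 2*x + 1

The characteristic polynomial is χ_A(x) = (x - 1)^4, so the eigenvalues are known. The minimal polynomial is
  m_A(x) = Π_λ (x − λ)^{k_λ}
where k_λ is the size of the *largest* Jordan block for λ (equivalently, the smallest k with (A − λI)^k v = 0 for every generalised eigenvector v of λ).

  λ = 1: largest Jordan block has size 2, contributing (x − 1)^2

So m_A(x) = (x - 1)^2 = x^2 - 2*x + 1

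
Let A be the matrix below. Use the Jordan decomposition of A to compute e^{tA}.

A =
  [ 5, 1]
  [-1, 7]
e^{tA} =
  [-t*exp(6*t) + exp(6*t), t*exp(6*t)]
  [-t*exp(6*t), t*exp(6*t) + exp(6*t)]

Strategy: write A = P · J · P⁻¹ where J is a Jordan canonical form, so e^{tA} = P · e^{tJ} · P⁻¹, and e^{tJ} can be computed block-by-block.

A has Jordan form
J =
  [6, 1]
  [0, 6]
(up to reordering of blocks).

Per-block formulas:
  For a 2×2 Jordan block J_2(6): exp(t · J_2(6)) = e^(6t)·(I + t·N), where N is the 2×2 nilpotent shift.

After assembling e^{tJ} and conjugating by P, we get:

e^{tA} =
  [-t*exp(6*t) + exp(6*t), t*exp(6*t)]
  [-t*exp(6*t), t*exp(6*t) + exp(6*t)]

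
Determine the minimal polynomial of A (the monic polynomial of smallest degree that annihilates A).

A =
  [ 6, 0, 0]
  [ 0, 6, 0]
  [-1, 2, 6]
x^2 - 12*x + 36

The characteristic polynomial is χ_A(x) = (x - 6)^3, so the eigenvalues are known. The minimal polynomial is
  m_A(x) = Π_λ (x − λ)^{k_λ}
where k_λ is the size of the *largest* Jordan block for λ (equivalently, the smallest k with (A − λI)^k v = 0 for every generalised eigenvector v of λ).

  λ = 6: largest Jordan block has size 2, contributing (x − 6)^2

So m_A(x) = (x - 6)^2 = x^2 - 12*x + 36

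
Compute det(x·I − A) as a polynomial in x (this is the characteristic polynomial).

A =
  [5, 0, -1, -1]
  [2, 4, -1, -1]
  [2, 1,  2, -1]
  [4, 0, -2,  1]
x^4 - 12*x^3 + 54*x^2 - 108*x + 81

Expanding det(x·I − A) (e.g. by cofactor expansion or by noting that A is similar to its Jordan form J, which has the same characteristic polynomial as A) gives
  χ_A(x) = x^4 - 12*x^3 + 54*x^2 - 108*x + 81
which factors as (x - 3)^4. The eigenvalues (with algebraic multiplicities) are λ = 3 with multiplicity 4.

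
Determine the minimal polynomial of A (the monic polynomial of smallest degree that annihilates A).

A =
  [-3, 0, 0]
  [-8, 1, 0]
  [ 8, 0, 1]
x^2 + 2*x - 3

The characteristic polynomial is χ_A(x) = (x - 1)^2*(x + 3), so the eigenvalues are known. The minimal polynomial is
  m_A(x) = Π_λ (x − λ)^{k_λ}
where k_λ is the size of the *largest* Jordan block for λ (equivalently, the smallest k with (A − λI)^k v = 0 for every generalised eigenvector v of λ).

  λ = -3: largest Jordan block has size 1, contributing (x + 3)
  λ = 1: largest Jordan block has size 1, contributing (x − 1)

So m_A(x) = (x - 1)*(x + 3) = x^2 + 2*x - 3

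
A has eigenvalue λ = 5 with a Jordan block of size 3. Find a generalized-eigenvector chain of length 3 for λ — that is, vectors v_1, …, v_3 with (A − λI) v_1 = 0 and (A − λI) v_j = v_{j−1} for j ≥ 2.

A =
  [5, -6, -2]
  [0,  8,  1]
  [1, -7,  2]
A Jordan chain for λ = 5 of length 3:
v_1 = (-2, 1, -3)ᵀ
v_2 = (0, 0, 1)ᵀ
v_3 = (1, 0, 0)ᵀ

Let N = A − (5)·I. We want v_3 with N^3 v_3 = 0 but N^2 v_3 ≠ 0; then v_{j-1} := N · v_j for j = 3, …, 2.

Pick v_3 = (1, 0, 0)ᵀ.
Then v_2 = N · v_3 = (0, 0, 1)ᵀ.
Then v_1 = N · v_2 = (-2, 1, -3)ᵀ.

Sanity check: (A − (5)·I) v_1 = (0, 0, 0)ᵀ = 0. ✓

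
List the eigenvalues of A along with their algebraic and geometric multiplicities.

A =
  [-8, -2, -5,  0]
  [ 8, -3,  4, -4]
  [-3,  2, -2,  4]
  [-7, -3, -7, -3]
λ = -5: alg = 2, geom = 1; λ = -3: alg = 2, geom = 1

Step 1 — factor the characteristic polynomial to read off the algebraic multiplicities:
  χ_A(x) = (x + 3)^2*(x + 5)^2

Step 2 — compute geometric multiplicities via the rank-nullity identity g(λ) = n − rank(A − λI):
  rank(A − (-5)·I) = 3, so dim ker(A − (-5)·I) = n − 3 = 1
  rank(A − (-3)·I) = 3, so dim ker(A − (-3)·I) = n − 3 = 1

Summary:
  λ = -5: algebraic multiplicity = 2, geometric multiplicity = 1
  λ = -3: algebraic multiplicity = 2, geometric multiplicity = 1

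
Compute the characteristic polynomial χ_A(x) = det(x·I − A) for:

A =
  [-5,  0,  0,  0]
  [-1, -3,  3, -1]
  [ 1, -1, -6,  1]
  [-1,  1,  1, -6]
x^4 + 20*x^3 + 150*x^2 + 500*x + 625

Expanding det(x·I − A) (e.g. by cofactor expansion or by noting that A is similar to its Jordan form J, which has the same characteristic polynomial as A) gives
  χ_A(x) = x^4 + 20*x^3 + 150*x^2 + 500*x + 625
which factors as (x + 5)^4. The eigenvalues (with algebraic multiplicities) are λ = -5 with multiplicity 4.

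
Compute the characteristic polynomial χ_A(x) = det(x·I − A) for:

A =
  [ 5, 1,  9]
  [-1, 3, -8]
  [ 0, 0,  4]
x^3 - 12*x^2 + 48*x - 64

Expanding det(x·I − A) (e.g. by cofactor expansion or by noting that A is similar to its Jordan form J, which has the same characteristic polynomial as A) gives
  χ_A(x) = x^3 - 12*x^2 + 48*x - 64
which factors as (x - 4)^3. The eigenvalues (with algebraic multiplicities) are λ = 4 with multiplicity 3.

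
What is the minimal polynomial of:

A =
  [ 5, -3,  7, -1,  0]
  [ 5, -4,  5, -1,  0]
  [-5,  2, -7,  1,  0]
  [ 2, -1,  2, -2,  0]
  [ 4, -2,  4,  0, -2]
x^3 + 6*x^2 + 12*x + 8

The characteristic polynomial is χ_A(x) = (x + 2)^5, so the eigenvalues are known. The minimal polynomial is
  m_A(x) = Π_λ (x − λ)^{k_λ}
where k_λ is the size of the *largest* Jordan block for λ (equivalently, the smallest k with (A − λI)^k v = 0 for every generalised eigenvector v of λ).

  λ = -2: largest Jordan block has size 3, contributing (x + 2)^3

So m_A(x) = (x + 2)^3 = x^3 + 6*x^2 + 12*x + 8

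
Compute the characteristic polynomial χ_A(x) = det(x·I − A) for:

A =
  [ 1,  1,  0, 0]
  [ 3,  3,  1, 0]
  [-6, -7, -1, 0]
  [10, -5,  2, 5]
x^4 - 8*x^3 + 18*x^2 - 16*x + 5

Expanding det(x·I − A) (e.g. by cofactor expansion or by noting that A is similar to its Jordan form J, which has the same characteristic polynomial as A) gives
  χ_A(x) = x^4 - 8*x^3 + 18*x^2 - 16*x + 5
which factors as (x - 5)*(x - 1)^3. The eigenvalues (with algebraic multiplicities) are λ = 1 with multiplicity 3, λ = 5 with multiplicity 1.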